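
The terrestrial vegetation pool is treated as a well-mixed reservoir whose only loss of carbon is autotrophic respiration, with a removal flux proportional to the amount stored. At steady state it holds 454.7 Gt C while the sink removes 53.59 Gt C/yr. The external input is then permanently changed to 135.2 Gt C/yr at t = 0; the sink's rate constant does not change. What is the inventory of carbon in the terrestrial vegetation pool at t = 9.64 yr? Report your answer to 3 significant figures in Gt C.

The sink rate constant is k = F₀/M₀ = 53.59/454.7 = 0.1179 yr⁻¹.
Solving dM/dt = F₁ − kM with M(0) = M₀ gives M(t) = F₁/k + (M₀ − F₁/k)·e^(−kt).
F₁/k = 135.2/0.1179 = 1147.1 Gt C; kt = 0.1179 × 9.64 = 1.136, e^(−kt) = 0.3211.
M(9.64) = 1147.1 + (454.7 − 1147.1) × 0.3211 = 1147.1 − 222.3 = 924.83 Gt C.

925 Gt C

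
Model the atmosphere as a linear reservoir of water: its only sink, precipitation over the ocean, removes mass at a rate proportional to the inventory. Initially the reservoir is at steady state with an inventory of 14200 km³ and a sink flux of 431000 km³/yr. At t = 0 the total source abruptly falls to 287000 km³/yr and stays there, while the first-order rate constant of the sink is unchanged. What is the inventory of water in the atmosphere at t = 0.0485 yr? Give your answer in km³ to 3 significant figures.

10500 km³

τ = M₀/F₀ = 14200/431000 = 0.03295 yr; rate constant k = 1/τ.
New steady state M_∞ = F₁/k = F₁·τ = 287000 × 0.03295 = 9455.7 km³.
M(t) = M_∞ + (M₀ − M_∞)·e^(−t/τ); t/τ = 0.0485/0.03295 = 1.472, so e^(−t/τ) = 0.2294.
M(t) = 9455.7 + 4744 × 0.2294 = 10544 km³.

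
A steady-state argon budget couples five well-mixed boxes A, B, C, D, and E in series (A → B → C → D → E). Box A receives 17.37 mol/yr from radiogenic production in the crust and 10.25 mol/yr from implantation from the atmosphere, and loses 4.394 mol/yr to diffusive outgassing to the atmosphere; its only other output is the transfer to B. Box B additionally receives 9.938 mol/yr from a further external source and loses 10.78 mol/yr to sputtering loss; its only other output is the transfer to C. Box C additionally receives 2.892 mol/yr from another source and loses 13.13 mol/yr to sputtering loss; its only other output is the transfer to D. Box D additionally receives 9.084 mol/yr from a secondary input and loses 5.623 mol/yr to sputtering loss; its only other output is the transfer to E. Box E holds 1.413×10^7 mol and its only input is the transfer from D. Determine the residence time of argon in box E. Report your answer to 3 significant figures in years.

Box A: F(A→B) = (17.37 + 10.25) − 4.394 = 23.226 mol/yr.
Box B: F(B→C) = (23.226 + 9.938) − 10.78 = 22.384 mol/yr.
Box C: F(C→D) = (22.384 + 2.892) − 13.13 = 12.146 mol/yr.
Box D: F(D→E) = (12.146 + 9.084) − 5.623 = 15.607 mol/yr.
Box E throughput = its input = 15.607 mol/yr; τ = 1.413×10^7 / 15.607 = 905400 yr.

905000 yr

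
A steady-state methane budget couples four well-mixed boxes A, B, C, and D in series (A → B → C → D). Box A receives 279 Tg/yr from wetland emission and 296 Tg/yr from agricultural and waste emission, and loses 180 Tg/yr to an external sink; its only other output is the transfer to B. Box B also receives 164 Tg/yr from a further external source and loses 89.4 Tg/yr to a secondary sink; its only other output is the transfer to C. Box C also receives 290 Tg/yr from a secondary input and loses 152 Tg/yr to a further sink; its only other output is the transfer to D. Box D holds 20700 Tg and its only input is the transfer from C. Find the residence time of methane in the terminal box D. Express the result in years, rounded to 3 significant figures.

Box A: F(A→B) = (279 + 296) − 180 = 395.00 Tg/yr.
Box B: F(B→C) = (395.00 + 164) − 89.4 = 469.60 Tg/yr.
Box C: F(C→D) = (469.60 + 290) − 152 = 607.60 Tg/yr.
Box D throughput = its input = 607.60 Tg/yr; τ = 20700 / 607.60 = 34.07 yr.

34.1 yr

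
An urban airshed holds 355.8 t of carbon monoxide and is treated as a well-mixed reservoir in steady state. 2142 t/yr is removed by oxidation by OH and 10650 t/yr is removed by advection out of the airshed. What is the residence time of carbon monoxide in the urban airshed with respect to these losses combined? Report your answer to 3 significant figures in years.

Total removal = 2142 + 10650 = 12792 t/yr.
τ = M / ΣF_out = 355.8 / 12792 = 0.02781 yr.

0.0278 yr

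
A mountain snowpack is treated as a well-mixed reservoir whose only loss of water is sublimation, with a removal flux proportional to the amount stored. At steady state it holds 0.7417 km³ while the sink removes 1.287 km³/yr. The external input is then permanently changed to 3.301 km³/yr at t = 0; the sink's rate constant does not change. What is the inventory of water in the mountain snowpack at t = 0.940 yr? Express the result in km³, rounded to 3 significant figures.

τ = M₀/F₀ = 0.7417/1.287 = 0.5763 yr; rate constant k = 1/τ.
New steady state M_∞ = F₁/k = F₁·τ = 3.301 × 0.5763 = 1.9024 km³.
M(t) = M_∞ + (M₀ − M_∞)·e^(−t/τ); t/τ = 0.940/0.5763 = 1.631, so e^(−t/τ) = 0.1957.
M(t) = 1.9024 − 1.161 × 0.1957 = 1.6752 km³.

1.68 km³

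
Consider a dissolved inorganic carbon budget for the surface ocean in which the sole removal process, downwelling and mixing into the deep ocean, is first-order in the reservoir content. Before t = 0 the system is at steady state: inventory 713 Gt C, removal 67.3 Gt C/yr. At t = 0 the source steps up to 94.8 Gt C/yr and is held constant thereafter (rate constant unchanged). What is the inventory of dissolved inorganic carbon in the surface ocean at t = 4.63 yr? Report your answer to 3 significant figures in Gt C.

The sink rate constant is k = F₀/M₀ = 67.3/713 = 0.09439 yr⁻¹.
Solving dM/dt = F₁ − kM with M(0) = M₀ gives M(t) = F₁/k + (M₀ − F₁/k)·e^(−kt).
F₁/k = 94.8/0.09439 = 1004.3 Gt C; kt = 0.09439 × 4.63 = 0.4370, e^(−kt) = 0.6460.
M(4.63) = 1004.3 + (713 − 1004.3) × 0.6460 = 1004.3 − 188.2 = 816.15 Gt C.

816 Gt C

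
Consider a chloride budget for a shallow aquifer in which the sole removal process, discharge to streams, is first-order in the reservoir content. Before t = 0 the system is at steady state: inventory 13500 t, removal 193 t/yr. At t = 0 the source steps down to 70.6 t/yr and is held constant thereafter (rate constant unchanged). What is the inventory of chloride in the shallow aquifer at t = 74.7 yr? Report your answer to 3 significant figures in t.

7880 t

The sink rate constant is k = F₀/M₀ = 193/13500 = 0.01430 yr⁻¹.
Solving dM/dt = F₁ − kM with M(0) = M₀ gives M(t) = F₁/k + (M₀ − F₁/k)·e^(−kt).
F₁/k = 70.6/0.01430 = 4938.3 t; kt = 0.01430 × 74.7 = 1.068, e^(−kt) = 0.3437.
M(74.7) = 4938.3 + (13500 − 4938.3) × 0.3437 = 4938.3 + 2943 = 7881.1 t.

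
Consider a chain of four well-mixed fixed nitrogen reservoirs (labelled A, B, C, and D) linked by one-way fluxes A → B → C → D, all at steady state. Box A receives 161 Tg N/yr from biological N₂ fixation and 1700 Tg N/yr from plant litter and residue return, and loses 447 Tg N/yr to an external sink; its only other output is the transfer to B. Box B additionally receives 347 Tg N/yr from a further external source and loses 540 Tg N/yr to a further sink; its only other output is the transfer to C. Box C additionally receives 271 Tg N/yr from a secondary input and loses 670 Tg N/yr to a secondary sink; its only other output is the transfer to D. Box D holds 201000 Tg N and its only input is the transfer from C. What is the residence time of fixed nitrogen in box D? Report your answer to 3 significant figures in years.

245 yr

Box A: F(A→B) = (161 + 1700) − 447 = 1414.0 Tg N/yr.
Box B: F(B→C) = (1414.0 + 347) − 540 = 1221.0 Tg N/yr.
Box C: F(C→D) = (1221.0 + 271) − 670 = 822.00 Tg N/yr.
Box D throughput = its input = 822.00 Tg N/yr; τ = 201000 / 822.00 = 244.5 yr.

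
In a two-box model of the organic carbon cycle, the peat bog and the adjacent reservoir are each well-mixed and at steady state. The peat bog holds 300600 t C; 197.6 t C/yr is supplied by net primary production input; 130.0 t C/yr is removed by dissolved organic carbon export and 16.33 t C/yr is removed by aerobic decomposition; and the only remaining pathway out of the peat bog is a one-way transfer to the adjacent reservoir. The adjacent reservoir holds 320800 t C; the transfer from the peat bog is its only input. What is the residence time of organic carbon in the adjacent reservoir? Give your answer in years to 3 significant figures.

Balance the peat bog: ΣF_in = 197.60 t C/yr.
Transfer to the adjacent reservoir = ΣF_in − (130.0 + 16.33) = 51.270 t C/yr.
At steady state the output of the adjacent reservoir equals its input, 51.270 t C/yr.
τ = M / F = 320800 / 51.270 = 6257 yr.

6260 yr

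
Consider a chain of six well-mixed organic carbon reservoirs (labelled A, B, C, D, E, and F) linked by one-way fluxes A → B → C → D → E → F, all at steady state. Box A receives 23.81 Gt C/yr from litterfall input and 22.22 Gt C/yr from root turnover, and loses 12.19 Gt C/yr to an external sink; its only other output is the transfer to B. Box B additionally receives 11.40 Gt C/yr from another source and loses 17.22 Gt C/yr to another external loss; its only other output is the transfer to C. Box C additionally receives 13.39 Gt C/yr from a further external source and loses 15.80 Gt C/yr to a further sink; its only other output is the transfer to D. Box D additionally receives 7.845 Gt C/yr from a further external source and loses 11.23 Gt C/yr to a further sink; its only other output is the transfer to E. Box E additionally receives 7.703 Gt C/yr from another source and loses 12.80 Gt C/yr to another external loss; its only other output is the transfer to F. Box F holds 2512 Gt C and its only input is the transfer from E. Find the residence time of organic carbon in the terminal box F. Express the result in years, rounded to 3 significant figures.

147 yr

Box A: F(A→B) = (23.81 + 22.22) − 12.19 = 33.840 Gt C/yr.
Box B: F(B→C) = (33.840 + 11.40) − 17.22 = 28.020 Gt C/yr.
Box C: F(C→D) = (28.020 + 13.39) − 15.80 = 25.610 Gt C/yr.
Box D: F(D→E) = (25.610 + 7.845) − 11.23 = 22.225 Gt C/yr.
Box E: F(E→F) = (22.225 + 7.703) − 12.80 = 17.128 Gt C/yr.
Box F throughput = its input = 17.128 Gt C/yr; τ = 2512 / 17.128 = 146.7 yr.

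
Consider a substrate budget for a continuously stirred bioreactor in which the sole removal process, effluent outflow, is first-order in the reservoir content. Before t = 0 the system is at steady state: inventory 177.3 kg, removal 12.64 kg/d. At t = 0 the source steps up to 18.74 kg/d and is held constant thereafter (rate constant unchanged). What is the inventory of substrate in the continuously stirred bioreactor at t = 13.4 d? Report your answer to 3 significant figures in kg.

230 kg

Residence time τ = M₀/F₀ = 14.03 d. The eventual steady state is M_∞ = M₀·(F₁/F₀) = 177.3 × 18.74/12.64 = 262.86 kg.
The anomaly ΔM(t) = M(t) − M_∞ decays as ΔM₀·e^(−t/τ) with ΔM₀ = 177.3 − 262.86 = −85.56 kg.
At t = 13.4 d, e^(−t/τ) = e^(−0.9553) = 0.3847, so ΔM = −32.92 kg and M = 262.86 − 32.92 = 229.95 kg.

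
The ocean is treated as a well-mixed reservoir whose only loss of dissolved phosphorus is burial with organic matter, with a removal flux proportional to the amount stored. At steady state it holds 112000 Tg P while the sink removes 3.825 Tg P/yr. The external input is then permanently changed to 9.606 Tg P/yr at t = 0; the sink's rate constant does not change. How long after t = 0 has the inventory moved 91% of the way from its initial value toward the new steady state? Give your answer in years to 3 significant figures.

70500 yr

τ = M₀/F₀ = 112000/3.825 = 29280 yr.
The remaining gap fraction is e^(−t/τ); 91% covered ⇒ e^(−t/τ) = 0.0900.
t = −τ ln(0.0900) = 29280 × 2.408 = 70510 yr.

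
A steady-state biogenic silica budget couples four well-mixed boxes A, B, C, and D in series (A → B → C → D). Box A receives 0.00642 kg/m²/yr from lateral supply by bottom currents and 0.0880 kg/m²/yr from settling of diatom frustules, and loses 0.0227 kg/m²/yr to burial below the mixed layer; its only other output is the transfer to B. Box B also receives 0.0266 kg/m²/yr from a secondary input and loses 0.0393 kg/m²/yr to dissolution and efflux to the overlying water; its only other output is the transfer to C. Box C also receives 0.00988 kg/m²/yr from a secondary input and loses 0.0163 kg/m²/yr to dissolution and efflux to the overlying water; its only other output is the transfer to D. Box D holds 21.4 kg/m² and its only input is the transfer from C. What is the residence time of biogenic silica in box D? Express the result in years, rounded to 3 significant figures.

Box A: F(A→B) = (0.00642 + 0.0880) − 0.0227 = 0.071720 kg/m²/yr.
Box B: F(B→C) = (0.071720 + 0.0266) − 0.0393 = 0.059020 kg/m²/yr.
Box C: F(C→D) = (0.059020 + 0.00988) − 0.0163 = 0.052600 kg/m²/yr.
Box D throughput = its input = 0.052600 kg/m²/yr; τ = 21.4 / 0.052600 = 406.8 yr.

407 yr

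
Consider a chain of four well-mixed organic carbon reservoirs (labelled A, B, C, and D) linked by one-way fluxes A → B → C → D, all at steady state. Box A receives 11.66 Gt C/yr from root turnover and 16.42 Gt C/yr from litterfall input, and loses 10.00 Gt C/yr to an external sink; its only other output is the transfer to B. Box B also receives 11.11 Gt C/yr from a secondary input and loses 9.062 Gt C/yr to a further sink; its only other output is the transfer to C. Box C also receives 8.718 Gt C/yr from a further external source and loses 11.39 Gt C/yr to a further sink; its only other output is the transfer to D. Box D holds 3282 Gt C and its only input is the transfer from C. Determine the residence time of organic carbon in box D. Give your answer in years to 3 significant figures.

Box A: F(A→B) = (11.66 + 16.42) − 10.00 = 18.080 Gt C/yr.
Box B: F(B→C) = (18.080 + 11.11) − 9.062 = 20.128 Gt C/yr.
Box C: F(C→D) = (20.128 + 8.718) − 11.39 = 17.456 Gt C/yr.
Box D throughput = its input = 17.456 Gt C/yr; τ = 3282 / 17.456 = 188.0 yr.

188 yr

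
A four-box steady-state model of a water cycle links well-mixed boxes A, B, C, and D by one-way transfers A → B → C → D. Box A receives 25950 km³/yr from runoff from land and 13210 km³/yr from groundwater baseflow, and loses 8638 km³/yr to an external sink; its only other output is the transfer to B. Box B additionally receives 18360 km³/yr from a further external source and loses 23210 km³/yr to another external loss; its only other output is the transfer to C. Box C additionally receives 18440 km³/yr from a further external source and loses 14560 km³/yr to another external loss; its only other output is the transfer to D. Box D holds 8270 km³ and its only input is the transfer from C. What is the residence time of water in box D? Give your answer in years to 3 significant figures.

Box A: F(A→B) = (25950 + 13210) − 8638 = 30522 km³/yr.
Box B: F(B→C) = (30522 + 18360) − 23210 = 25672 km³/yr.
Box C: F(C→D) = (25672 + 18440) − 14560 = 29552 km³/yr.
Box D throughput = its input = 29552 km³/yr; τ = 8270 / 29552 = 0.2798 yr.

0.280 yr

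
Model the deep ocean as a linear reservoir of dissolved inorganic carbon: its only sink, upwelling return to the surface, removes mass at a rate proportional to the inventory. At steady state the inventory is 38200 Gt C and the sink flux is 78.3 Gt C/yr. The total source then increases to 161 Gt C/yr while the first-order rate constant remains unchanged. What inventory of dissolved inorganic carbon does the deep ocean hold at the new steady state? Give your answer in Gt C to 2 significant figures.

79000 Gt C

Rate constant k = F/M = 78.3 / 38200 = 0.002050 yr⁻¹.
At the new steady state, source = k·M_new ⇒ M_new = 161 / 0.002050 = 78550 Gt C.
(Equivalently M_new = M × F_new/F_old = 38200 × 161/78.3.)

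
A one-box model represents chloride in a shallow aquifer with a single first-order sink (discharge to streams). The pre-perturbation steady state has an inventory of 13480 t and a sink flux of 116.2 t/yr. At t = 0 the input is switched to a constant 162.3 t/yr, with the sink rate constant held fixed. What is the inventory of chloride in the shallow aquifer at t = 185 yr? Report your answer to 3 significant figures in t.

τ = M₀/F₀ = 13480/116.2 = 116.0 yr; rate constant k = 1/τ.
New steady state M_∞ = F₁/k = F₁·τ = 162.3 × 116.0 = 18828 t.
M(t) = M_∞ + (M₀ − M_∞)·e^(−t/τ); t/τ = 185/116.0 = 1.595, so e^(−t/τ) = 0.2030.
M(t) = 18828 − 5348 × 0.2030 = 17742 t.

17700 t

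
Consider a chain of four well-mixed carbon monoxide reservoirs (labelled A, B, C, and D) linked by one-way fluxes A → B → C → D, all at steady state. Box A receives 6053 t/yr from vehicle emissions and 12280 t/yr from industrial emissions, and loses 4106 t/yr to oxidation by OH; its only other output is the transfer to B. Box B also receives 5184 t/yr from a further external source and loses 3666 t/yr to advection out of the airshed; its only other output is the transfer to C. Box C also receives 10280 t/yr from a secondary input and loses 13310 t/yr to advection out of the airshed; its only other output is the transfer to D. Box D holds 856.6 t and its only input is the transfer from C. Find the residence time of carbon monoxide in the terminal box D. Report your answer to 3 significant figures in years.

0.0674 yr

Box A: F(A→B) = (6053 + 12280) − 4106 = 14227 t/yr.
Box B: F(B→C) = (14227 + 5184) − 3666 = 15745 t/yr.
Box C: F(C→D) = (15745 + 10280) − 13310 = 12715 t/yr.
Box D throughput = its input = 12715 t/yr; τ = 856.6 / 12715 = 0.06737 yr.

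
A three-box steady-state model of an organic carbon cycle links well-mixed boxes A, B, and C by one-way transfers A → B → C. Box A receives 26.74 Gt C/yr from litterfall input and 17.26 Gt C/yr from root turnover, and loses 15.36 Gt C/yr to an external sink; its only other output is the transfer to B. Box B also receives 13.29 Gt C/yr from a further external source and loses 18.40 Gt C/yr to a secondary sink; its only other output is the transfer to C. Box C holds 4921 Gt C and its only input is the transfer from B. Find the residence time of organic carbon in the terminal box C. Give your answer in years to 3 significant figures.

Box A: F(A→B) = (26.74 + 17.26) − 15.36 = 28.640 Gt C/yr.
Box B: F(B→C) = (28.640 + 13.29) − 18.40 = 23.530 Gt C/yr.
Box C throughput = its input = 23.530 Gt C/yr; τ = 4921 / 23.530 = 209.1 yr.

209 yr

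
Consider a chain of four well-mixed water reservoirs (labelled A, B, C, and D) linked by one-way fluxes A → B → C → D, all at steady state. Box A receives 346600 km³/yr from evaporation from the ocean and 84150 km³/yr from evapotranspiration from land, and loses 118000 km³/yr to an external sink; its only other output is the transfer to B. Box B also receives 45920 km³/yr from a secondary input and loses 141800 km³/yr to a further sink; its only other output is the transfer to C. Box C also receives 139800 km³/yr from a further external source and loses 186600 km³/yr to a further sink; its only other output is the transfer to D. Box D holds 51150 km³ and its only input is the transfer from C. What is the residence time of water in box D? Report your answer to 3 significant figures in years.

0.301 yr

Box A: F(A→B) = (346600 + 84150) − 118000 = 312750 km³/yr.
Box B: F(B→C) = (312750 + 45920) − 141800 = 216870 km³/yr.
Box C: F(C→D) = (216870 + 139800) − 186600 = 170070 km³/yr.
Box D throughput = its input = 170070 km³/yr; τ = 51150 / 170070 = 0.3008 yr.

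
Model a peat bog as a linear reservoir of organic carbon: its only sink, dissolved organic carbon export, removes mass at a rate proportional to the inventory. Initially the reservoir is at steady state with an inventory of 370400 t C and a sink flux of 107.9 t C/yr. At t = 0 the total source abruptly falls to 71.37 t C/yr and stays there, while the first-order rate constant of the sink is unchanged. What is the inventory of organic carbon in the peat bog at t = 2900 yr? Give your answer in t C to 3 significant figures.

299000 t C

The sink rate constant is k = F₀/M₀ = 107.9/370400 = 0.0002913 yr⁻¹.
Solving dM/dt = F₁ − kM with M(0) = M₀ gives M(t) = F₁/k + (M₀ − F₁/k)·e^(−kt).
F₁/k = 71.37/0.0002913 = 245000 t C; kt = 0.0002913 × 2900 = 0.8448, e^(−kt) = 0.4296.
M(2900) = 245000 + (370400 − 245000) × 0.4296 = 245000 + 53880 = 298880 t C.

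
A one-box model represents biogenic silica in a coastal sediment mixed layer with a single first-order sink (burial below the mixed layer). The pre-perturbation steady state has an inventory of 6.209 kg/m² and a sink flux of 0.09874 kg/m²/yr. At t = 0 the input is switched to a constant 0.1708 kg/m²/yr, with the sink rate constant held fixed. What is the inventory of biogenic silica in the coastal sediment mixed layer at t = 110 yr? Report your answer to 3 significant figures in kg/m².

Residence time τ = M₀/F₀ = 62.88 yr. The eventual steady state is M_∞ = M₀·(F₁/F₀) = 6.209 × 0.1708/0.09874 = 10.740 kg/m².
The anomaly ΔM(t) = M(t) − M_∞ decays as ΔM₀·e^(−t/τ) with ΔM₀ = 6.209 − 10.740 = −4.531 kg/m².
At t = 110 yr, e^(−t/τ) = e^(−1.749) = 0.1739, so ΔM = −0.7880 kg/m² and M = 10.740 − 0.7880 = 9.9523 kg/m².

9.95 kg/m²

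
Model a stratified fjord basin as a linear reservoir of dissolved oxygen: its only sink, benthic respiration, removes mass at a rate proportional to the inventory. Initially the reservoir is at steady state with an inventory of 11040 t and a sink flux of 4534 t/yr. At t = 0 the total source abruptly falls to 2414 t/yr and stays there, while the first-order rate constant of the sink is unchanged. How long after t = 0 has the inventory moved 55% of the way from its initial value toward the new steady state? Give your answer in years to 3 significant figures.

1.94 yr

τ = M₀/F₀ = 11040/4534 = 2.435 yr.
The remaining gap fraction is e^(−t/τ); 55% covered ⇒ e^(−t/τ) = 0.450.
t = −τ ln(0.450) = 2.435 × 0.7985 = 1.944 yr.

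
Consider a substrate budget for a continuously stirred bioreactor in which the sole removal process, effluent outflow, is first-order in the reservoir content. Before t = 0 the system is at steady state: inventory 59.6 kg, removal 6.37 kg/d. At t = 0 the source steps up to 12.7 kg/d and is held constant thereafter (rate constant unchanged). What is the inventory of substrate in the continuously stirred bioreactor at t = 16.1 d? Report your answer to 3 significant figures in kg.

The sink rate constant is k = F₀/M₀ = 6.37/59.6 = 0.1069 d⁻¹.
Solving dM/dt = F₁ − kM with M(0) = M₀ gives M(t) = F₁/k + (M₀ − F₁/k)·e^(−kt).
F₁/k = 12.7/0.1069 = 118.83 kg; kt = 0.1069 × 16.1 = 1.721, e^(−kt) = 0.1789.
M(16.1) = 118.83 + (59.6 − 118.83) × 0.1789 = 118.83 − 10.60 = 108.23 kg.

108 kg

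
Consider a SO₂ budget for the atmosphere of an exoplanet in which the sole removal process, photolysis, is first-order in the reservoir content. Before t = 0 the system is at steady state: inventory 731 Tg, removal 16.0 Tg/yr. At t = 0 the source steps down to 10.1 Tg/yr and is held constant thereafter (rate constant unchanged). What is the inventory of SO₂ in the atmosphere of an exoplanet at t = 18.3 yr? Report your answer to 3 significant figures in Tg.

Residence time τ = M₀/F₀ = 45.69 yr. The eventual steady state is M_∞ = M₀·(F₁/F₀) = 731 × 10.1/16.0 = 461.44 Tg.
The anomaly ΔM(t) = M(t) − M_∞ decays as ΔM₀·e^(−t/τ) with ΔM₀ = 731 − 461.44 = 269.6 Tg.
At t = 18.3 yr, e^(−t/τ) = e^(−0.4005) = 0.6700, so ΔM = 180.6 Tg and M = 461.44 + 180.6 = 642.03 Tg.

642 Tg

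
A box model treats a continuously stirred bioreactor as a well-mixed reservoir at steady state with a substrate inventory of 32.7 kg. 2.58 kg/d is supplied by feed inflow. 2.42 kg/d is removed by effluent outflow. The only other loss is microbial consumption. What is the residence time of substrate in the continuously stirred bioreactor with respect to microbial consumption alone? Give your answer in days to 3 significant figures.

204 d

At steady state ΣF_in = ΣF_out.
ΣF_in = 2.5800 kg/d.
Microbial consumption flux = ΣF_in − (2.42) = 2.5800 − 2.420 = 0.1600 kg/d.
τ = M / F = 32.7 / 0.1600 = 204.4 d.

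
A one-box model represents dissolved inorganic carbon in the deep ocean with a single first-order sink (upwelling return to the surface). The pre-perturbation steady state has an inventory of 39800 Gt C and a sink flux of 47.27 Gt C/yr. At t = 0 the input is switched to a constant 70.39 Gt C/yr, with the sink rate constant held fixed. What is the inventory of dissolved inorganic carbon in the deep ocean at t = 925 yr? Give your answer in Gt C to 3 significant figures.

52800 Gt C

Residence time τ = M₀/F₀ = 842.0 yr. The eventual steady state is M_∞ = M₀·(F₁/F₀) = 39800 × 70.39/47.27 = 59266 Gt C.
The anomaly ΔM(t) = M(t) − M_∞ decays as ΔM₀·e^(−t/τ) with ΔM₀ = 39800 − 59266 = −19470 Gt C.
At t = 925 yr, e^(−t/τ) = e^(−1.099) = 0.3333, so ΔM = −6489 Gt C and M = 59266 − 6489 = 52778 Gt C.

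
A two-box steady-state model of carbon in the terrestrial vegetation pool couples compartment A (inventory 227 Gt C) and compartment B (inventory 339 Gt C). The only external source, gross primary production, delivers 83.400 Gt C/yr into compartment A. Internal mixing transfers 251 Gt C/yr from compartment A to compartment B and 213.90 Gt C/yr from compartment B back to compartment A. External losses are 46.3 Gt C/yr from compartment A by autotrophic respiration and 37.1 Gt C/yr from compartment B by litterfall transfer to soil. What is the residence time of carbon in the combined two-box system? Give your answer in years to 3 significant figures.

6.79 yr

Residence time in the combined system uses the total inventory and the total *external* removal — internal exchanges between the two boxes cancel.
M_total = 227 + 339 = 566.00 Gt C.
ΣF_external_out = 46.3 + 37.1 = 83.400 Gt C/yr.
τ = M_total / ΣF_ext = 566.00 / 83.400 = 6.787 yr.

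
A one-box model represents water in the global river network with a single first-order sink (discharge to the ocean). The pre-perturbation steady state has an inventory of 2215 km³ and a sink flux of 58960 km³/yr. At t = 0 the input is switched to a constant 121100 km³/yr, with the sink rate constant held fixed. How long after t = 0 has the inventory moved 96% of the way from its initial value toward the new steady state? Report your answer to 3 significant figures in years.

0.121 yr

τ = M₀/F₀ = 2215/58960 = 0.03757 yr.
The remaining gap fraction is e^(−t/τ); 96% covered ⇒ e^(−t/τ) = 0.0400.
t = −τ ln(0.0400) = 0.03757 × 3.219 = 0.1209 yr.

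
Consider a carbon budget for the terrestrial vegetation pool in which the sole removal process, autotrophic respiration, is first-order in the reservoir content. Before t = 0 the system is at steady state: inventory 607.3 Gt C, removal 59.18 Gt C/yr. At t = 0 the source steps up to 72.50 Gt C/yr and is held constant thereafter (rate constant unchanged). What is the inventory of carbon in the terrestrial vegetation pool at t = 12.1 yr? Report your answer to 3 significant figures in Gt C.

702 Gt C

The sink rate constant is k = F₀/M₀ = 59.18/607.3 = 0.09745 yr⁻¹.
Solving dM/dt = F₁ − kM with M(0) = M₀ gives M(t) = F₁/k + (M₀ − F₁/k)·e^(−kt).
F₁/k = 72.50/0.09745 = 743.99 Gt C; kt = 0.09745 × 12.1 = 1.179, e^(−kt) = 0.3076.
M(12.1) = 743.99 + (607.3 − 743.99) × 0.3076 = 743.99 − 42.04 = 701.95 Gt C.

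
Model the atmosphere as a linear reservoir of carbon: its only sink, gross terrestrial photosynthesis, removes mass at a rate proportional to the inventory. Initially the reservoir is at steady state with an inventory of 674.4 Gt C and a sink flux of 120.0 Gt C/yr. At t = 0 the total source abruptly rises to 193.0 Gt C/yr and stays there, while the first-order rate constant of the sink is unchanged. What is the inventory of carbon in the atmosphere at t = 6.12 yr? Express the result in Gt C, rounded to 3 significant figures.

The sink rate constant is k = F₀/M₀ = 120.0/674.4 = 0.1779 yr⁻¹.
Solving dM/dt = F₁ − kM with M(0) = M₀ gives M(t) = F₁/k + (M₀ − F₁/k)·e^(−kt).
F₁/k = 193.0/0.1779 = 1084.7 Gt C; kt = 0.1779 × 6.12 = 1.089, e^(−kt) = 0.3366.
M(6.12) = 1084.7 + (674.4 − 1084.7) × 0.3366 = 1084.7 − 138.1 = 946.58 Gt C.

947 Gt C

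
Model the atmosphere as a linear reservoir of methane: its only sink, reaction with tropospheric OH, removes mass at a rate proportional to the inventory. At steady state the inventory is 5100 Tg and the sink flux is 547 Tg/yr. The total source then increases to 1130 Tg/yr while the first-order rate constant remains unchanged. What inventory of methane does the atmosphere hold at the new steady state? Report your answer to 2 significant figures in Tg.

Rate constant k = F/M = 547 / 5100 = 0.1073 yr⁻¹.
At the new steady state, source = k·M_new ⇒ M_new = 1130 / 0.1073 = 10540 Tg.
(Equivalently M_new = M × F_new/F_old = 5100 × 1130/547.)

11000 Tg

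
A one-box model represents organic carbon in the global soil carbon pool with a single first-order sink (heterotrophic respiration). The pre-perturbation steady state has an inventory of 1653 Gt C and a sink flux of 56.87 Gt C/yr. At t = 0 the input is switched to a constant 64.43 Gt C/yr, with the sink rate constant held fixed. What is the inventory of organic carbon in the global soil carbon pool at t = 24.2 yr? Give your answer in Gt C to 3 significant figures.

Residence time τ = M₀/F₀ = 29.07 yr. The eventual steady state is M_∞ = M₀·(F₁/F₀) = 1653 × 64.43/56.87 = 1872.7 Gt C.
The anomaly ΔM(t) = M(t) − M_∞ decays as ΔM₀·e^(−t/τ) with ΔM₀ = 1653 − 1872.7 = −219.7 Gt C.
At t = 24.2 yr, e^(−t/τ) = e^(−0.8326) = 0.4349, so ΔM = −95.57 Gt C and M = 1872.7 − 95.57 = 1777.2 Gt C.

1780 Gt C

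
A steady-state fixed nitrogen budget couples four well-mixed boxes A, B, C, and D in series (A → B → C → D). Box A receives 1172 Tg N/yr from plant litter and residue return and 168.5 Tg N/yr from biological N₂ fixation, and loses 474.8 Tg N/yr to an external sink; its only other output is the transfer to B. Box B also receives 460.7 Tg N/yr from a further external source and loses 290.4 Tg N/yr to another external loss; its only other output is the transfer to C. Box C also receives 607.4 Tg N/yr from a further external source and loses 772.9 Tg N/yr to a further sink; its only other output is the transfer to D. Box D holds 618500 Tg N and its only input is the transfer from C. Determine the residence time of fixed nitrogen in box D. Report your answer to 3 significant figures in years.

711 yr

Box A: F(A→B) = (1172 + 168.5) − 474.8 = 865.70 Tg N/yr.
Box B: F(B→C) = (865.70 + 460.7) − 290.4 = 1036.0 Tg N/yr.
Box C: F(C→D) = (1036.0 + 607.4) − 772.9 = 870.50 Tg N/yr.
Box D throughput = its input = 870.50 Tg N/yr; τ = 618500 / 870.50 = 710.5 yr.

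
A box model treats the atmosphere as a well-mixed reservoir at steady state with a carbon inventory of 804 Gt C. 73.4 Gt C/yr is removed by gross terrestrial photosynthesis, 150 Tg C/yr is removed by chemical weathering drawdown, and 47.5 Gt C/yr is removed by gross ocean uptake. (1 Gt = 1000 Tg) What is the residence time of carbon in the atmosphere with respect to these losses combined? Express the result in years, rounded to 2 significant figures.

Convert the chemical weathering drawdown flux: 150 Tg C/yr = 0.1500 Gt C/yr.
Total removal = 73.40 + 0.1500 + 47.50 = 121.05 Gt C/yr.
τ = M / ΣF_out = 804 / 121.05 = 6.642 yr.

6.6 yr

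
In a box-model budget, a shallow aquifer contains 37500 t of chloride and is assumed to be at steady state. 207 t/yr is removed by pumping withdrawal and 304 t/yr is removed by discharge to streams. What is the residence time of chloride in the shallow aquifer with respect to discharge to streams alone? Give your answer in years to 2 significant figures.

120 yr

Residence time with respect to a single sink: τ = M / F_sink.
τ = 37500 / 304 = 123.4 yr.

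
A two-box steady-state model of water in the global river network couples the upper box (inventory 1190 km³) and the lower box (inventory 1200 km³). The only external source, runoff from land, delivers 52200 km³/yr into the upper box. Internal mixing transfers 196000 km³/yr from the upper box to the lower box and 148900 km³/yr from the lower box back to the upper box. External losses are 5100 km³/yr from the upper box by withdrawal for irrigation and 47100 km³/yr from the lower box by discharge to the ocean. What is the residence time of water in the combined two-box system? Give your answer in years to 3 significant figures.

0.0458 yr

Treat the two boxes together as one reservoir: the mixing fluxes between them are internal recycling, so τ = ΣM / Σ(external losses).
M_total = 1190 + 1200 = 2390.0 km³.
ΣF_external_out = 5100 + 47100 = 52200 km³/yr.
τ = M_total / ΣF_ext = 2390.0 / 52200 = 0.04579 yr.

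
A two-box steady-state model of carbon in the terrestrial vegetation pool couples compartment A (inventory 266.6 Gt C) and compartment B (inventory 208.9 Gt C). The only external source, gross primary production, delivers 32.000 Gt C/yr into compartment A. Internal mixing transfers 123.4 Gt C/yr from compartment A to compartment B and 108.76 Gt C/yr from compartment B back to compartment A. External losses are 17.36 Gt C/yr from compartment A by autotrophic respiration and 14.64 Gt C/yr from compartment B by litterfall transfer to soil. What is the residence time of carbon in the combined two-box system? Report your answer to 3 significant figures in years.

14.9 yr

For the system as a whole, the A↔B exchange is internal and contributes nothing to the throughput; only the external sinks remove mass.
M_total = 266.6 + 208.9 = 475.50 Gt C.
ΣF_external_out = 17.36 + 14.64 = 32.000 Gt C/yr.
τ = M_total / ΣF_ext = 475.50 / 32.000 = 14.86 yr.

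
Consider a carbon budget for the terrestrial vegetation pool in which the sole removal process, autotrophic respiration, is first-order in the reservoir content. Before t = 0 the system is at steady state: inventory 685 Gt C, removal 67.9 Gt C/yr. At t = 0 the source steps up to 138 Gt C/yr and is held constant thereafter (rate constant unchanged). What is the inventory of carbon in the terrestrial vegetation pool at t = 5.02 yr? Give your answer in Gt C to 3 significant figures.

Residence time τ = M₀/F₀ = 10.09 yr. The eventual steady state is M_∞ = M₀·(F₁/F₀) = 685 × 138/67.9 = 1392.2 Gt C.
The anomaly ΔM(t) = M(t) − M_∞ decays as ΔM₀·e^(−t/τ) with ΔM₀ = 685 − 1392.2 = −707.2 Gt C.
At t = 5.02 yr, e^(−t/τ) = e^(−0.4976) = 0.6080, so ΔM = −430.0 Gt C and M = 1392.2 − 430.0 = 962.23 Gt C.

962 Gt C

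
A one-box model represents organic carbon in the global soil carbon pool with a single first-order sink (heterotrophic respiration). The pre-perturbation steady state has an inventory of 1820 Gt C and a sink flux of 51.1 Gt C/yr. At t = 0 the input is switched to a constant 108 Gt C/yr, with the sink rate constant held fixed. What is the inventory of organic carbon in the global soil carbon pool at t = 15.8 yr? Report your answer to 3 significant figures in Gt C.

2550 Gt C

Residence time τ = M₀/F₀ = 35.62 yr. The eventual steady state is M_∞ = M₀·(F₁/F₀) = 1820 × 108/51.1 = 3846.6 Gt C.
The anomaly ΔM(t) = M(t) − M_∞ decays as ΔM₀·e^(−t/τ) with ΔM₀ = 1820 − 3846.6 = −2027 Gt C.
At t = 15.8 yr, e^(−t/τ) = e^(−0.4436) = 0.6417, so ΔM = −1300 Gt C and M = 3846.6 − 1300 = 2546.1 Gt C.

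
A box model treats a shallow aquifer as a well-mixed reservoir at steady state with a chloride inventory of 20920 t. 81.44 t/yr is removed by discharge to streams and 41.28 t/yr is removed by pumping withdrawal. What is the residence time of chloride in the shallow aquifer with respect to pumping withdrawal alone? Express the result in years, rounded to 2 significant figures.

Residence time with respect to a single sink: τ = M / F_sink.
τ = 20920 / 41.28 = 506.8 yr.

510 yr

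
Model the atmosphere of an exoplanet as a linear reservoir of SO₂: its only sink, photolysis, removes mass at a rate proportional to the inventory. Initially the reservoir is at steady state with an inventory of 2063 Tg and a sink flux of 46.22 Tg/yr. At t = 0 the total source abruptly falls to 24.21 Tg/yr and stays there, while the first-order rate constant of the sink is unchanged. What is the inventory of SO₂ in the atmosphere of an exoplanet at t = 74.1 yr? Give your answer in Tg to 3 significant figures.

1270 Tg

Residence time τ = M₀/F₀ = 44.63 yr. The eventual steady state is M_∞ = M₀·(F₁/F₀) = 2063 × 24.21/46.22 = 1080.6 Tg.
The anomaly ΔM(t) = M(t) − M_∞ decays as ΔM₀·e^(−t/τ) with ΔM₀ = 2063 − 1080.6 = 982.4 Tg.
At t = 74.1 yr, e^(−t/τ) = e^(−1.660) = 0.1901, so ΔM = 186.8 Tg and M = 1080.6 + 186.8 = 1267.4 Tg.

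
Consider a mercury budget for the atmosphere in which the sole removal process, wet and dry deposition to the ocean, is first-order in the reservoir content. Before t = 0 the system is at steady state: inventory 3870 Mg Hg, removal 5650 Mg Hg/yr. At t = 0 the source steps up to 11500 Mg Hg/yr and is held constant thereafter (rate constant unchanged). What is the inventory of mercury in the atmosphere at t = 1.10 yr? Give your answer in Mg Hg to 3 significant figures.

Residence time τ = M₀/F₀ = 0.6850 yr. The eventual steady state is M_∞ = M₀·(F₁/F₀) = 3870 × 11500/5650 = 7877.0 Mg Hg.
The anomaly ΔM(t) = M(t) − M_∞ decays as ΔM₀·e^(−t/τ) with ΔM₀ = 3870 − 7877.0 = −4007 Mg Hg.
At t = 1.10 yr, e^(−t/τ) = e^(−1.606) = 0.2007, so ΔM = −804.2 Mg Hg and M = 7877.0 − 804.2 = 7072.8 Mg Hg.

7070 Mg Hg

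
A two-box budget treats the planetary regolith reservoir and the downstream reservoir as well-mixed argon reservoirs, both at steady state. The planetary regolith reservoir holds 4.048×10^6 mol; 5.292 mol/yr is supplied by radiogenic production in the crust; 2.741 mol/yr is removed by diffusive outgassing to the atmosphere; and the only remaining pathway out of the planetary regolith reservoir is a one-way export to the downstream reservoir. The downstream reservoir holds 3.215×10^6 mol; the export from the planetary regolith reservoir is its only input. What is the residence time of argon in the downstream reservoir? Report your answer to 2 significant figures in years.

Balance the planetary regolith reservoir: ΣF_in = 5.2920 mol/yr.
Export to the downstream reservoir = ΣF_in − (2.741) = 2.5510 mol/yr.
At steady state the output of the downstream reservoir equals its input, 2.5510 mol/yr.
τ = M / F = 3.215×10^6 / 2.5510 = 1.260×10^6 yr.

1.3×10^6 yr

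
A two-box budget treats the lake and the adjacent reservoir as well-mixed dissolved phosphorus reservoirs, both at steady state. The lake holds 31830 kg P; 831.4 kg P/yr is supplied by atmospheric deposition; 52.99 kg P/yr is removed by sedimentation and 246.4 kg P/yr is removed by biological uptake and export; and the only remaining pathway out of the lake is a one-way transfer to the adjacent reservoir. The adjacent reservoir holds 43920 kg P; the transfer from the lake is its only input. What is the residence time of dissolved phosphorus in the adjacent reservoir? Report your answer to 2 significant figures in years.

Balance the lake: ΣF_in = 831.40 kg P/yr.
Transfer to the adjacent reservoir = ΣF_in − (52.99 + 246.4) = 532.01 kg P/yr.
At steady state the output of the adjacent reservoir equals its input, 532.01 kg P/yr.
τ = M / F = 43920 / 532.01 = 82.55 yr.

83 yr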